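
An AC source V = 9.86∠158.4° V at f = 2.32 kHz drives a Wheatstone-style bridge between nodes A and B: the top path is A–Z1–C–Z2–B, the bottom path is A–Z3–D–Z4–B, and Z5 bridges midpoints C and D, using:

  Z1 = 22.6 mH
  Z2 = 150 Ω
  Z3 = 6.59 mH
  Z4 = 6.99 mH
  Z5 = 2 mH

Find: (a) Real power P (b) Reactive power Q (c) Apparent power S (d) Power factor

Step 1 — Angular frequency: ω = 2π·f = 2π·2320 = 1.458e+04 rad/s.
Step 2 — Component impedances:
  Z1: Z = jωL = j·1.458e+04·0.0226 = 0 + j329.4 Ω
  Z2: Z = R = 150 Ω
  Z3: Z = jωL = j·1.458e+04·0.00659 = 0 + j96.06 Ω
  Z4: Z = jωL = j·1.458e+04·0.00699 = 0 + j101.9 Ω
  Z5: Z = jωL = j·1.458e+04·0.002 = 0 + j29.15 Ω
Step 3 — Bridge requires nodal analysis (the Z5 bridge couples midpoints C and D, so the two paths cannot be reduced to a simple series/parallel combination). Setting node B to ground and injecting 1 A at node A, the 3-node admittance system at A, C, D solves to V_A = Z_AB = 44.69 + j139.2 Ω = 146.2∠72.2° Ω.
Step 4 — Source phasor: V = 9.86∠158.4° V = -9.168 + j3.63 V.
Step 5 — Current: I = V / Z = 0.004467 + j0.06731 A = 0.06746∠86.2° A.
Step 6 — Complex power: S = V·I* = 0.2034 + j0.6333 VA.
Step 7 — Real power: P = Re(S) = 0.2034 W.
Step 8 — Reactive power: Q = Im(S) = 0.6333 VAR.
Step 9 — Apparent power: |S| = 0.6651 VA.
Step 10 — Power factor: PF = P/|S| = 0.3057 (lagging).

(a) P = 0.2034 W  (b) Q = 0.6333 VAR  (c) S = 0.6651 VA  (d) PF = 0.3057 (lagging)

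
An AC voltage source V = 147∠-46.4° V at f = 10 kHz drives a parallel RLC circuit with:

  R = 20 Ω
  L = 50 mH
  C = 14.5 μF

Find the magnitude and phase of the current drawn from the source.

Step 1 — Angular frequency: ω = 2π·f = 2π·1e+04 = 6.283e+04 rad/s.
Step 2 — Component impedances:
  R: Z = R = 20 Ω
  L: Z = jωL = j·6.283e+04·0.05 = 0 + j3142 Ω
  C: Z = 1/(jωC) = -j/(ω·C) = 0 - j1.098 Ω
Step 3 — Parallel combination: 1/Z_total = 1/R + 1/L + 1/C; Z_total = 0.0601 - j1.095 Ω = 1.096∠-86.9° Ω.
Step 4 — Source phasor: V = 147∠-46.4° V = 101.4 - j106.5 V.
Step 5 — Ohm's law: I = V / Z_total = (101.4 - j106.5) / (0.0601 - j1.095) = 102 + j87 A.
Step 6 — Convert to polar: |I| = 134.1 A, ∠I = 40.5°.

I = 134.1∠40.5° A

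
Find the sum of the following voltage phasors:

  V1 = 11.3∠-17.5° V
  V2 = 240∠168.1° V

Step 1 — Convert each phasor to rectangular form:
  V1 = 11.3·(cos(-17.5°) + j·sin(-17.5°)) = 10.78 - j3.398 V
  V2 = 240·(cos(168.1°) + j·sin(168.1°)) = -234.8 + j49.49 V
Step 2 — Sum components: V_total = -224.1 + j46.09 V.
Step 3 — Convert to polar: |V_total| = 228.8 V, ∠V_total = 168.4°.

V_total = 228.8∠168.4° V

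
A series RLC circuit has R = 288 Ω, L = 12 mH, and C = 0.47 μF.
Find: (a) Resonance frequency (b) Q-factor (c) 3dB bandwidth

Step 1 — Resonance: ω₀ = 1/√(LC) = 1/√(0.012·4.7e-07) = 1.332e+04 rad/s.
Step 2 — f₀ = ω₀/(2π) = 2119 Hz.
Step 3 — Series Q: Q = ω₀L/R = 1.332e+04·0.012/288 = 0.5548.
Step 4 — Bandwidth: Δω = ω₀/Q = 2.4e+04 rad/s; BW = Δω/(2π) = 3820 Hz.

(a) f₀ = 2119 Hz  (b) Q = 0.5548  (c) BW = 3820 Hz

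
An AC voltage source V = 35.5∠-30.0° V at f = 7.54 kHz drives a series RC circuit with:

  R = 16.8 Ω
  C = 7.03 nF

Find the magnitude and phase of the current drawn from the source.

Step 1 — Angular frequency: ω = 2π·f = 2π·7540 = 4.738e+04 rad/s.
Step 2 — Component impedances:
  R: Z = R = 16.8 Ω
  C: Z = 1/(jωC) = -j/(ω·C) = 0 - j3003 Ω
Step 3 — Series combination: Z_total = R + C = 16.8 - j3003 Ω = 3003∠-89.7° Ω.
Step 4 — Source phasor: V = 35.5∠-30.0° V = 30.74 - j17.75 V.
Step 5 — Ohm's law: I = V / Z_total = (30.74 - j17.75) / (16.8 - j3003) = 0.005969 + j0.01021 A.
Step 6 — Convert to polar: |I| = 0.01182 A, ∠I = 59.7°.

I = 0.01182∠59.7° A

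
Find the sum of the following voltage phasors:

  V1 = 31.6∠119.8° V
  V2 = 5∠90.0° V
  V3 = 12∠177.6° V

Step 1 — Convert each phasor to rectangular form:
  V1 = 31.6·(cos(119.8°) + j·sin(119.8°)) = -15.7 + j27.42 V
  V2 = 5·(cos(90.0°) + j·sin(90.0°)) = 0 + j5 V
  V3 = 12·(cos(177.6°) + j·sin(177.6°)) = -11.99 + j0.5025 V
Step 2 — Sum components: V_total = -27.69 + j32.92 V.
Step 3 — Convert to polar: |V_total| = 43.02 V, ∠V_total = 130.1°.

V_total = 43.02∠130.1° V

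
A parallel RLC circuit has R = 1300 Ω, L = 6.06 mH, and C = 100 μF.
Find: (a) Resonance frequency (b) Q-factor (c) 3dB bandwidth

Step 1 — Resonance: ω₀ = 1/√(LC) = 1/√(0.00606·0.0001) = 1285 rad/s.
Step 2 — f₀ = ω₀/(2π) = 204.4 Hz.
Step 3 — Parallel Q: Q = R/(ω₀L) = 1300/(1285·0.00606) = 167.
Step 4 — Bandwidth: Δω = ω₀/Q = 7.692 rad/s; BW = Δω/(2π) = 1.224 Hz.

(a) f₀ = 204.4 Hz  (b) Q = 167  (c) BW = 1.224 Hz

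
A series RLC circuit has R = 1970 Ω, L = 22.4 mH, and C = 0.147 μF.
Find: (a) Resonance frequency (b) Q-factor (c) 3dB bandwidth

Step 1 — Resonance: ω₀ = 1/√(LC) = 1/√(0.0224·1.47e-07) = 1.743e+04 rad/s.
Step 2 — f₀ = ω₀/(2π) = 2774 Hz.
Step 3 — Series Q: Q = ω₀L/R = 1.743e+04·0.0224/1970 = 0.1982.
Step 4 — Bandwidth: Δω = ω₀/Q = 8.795e+04 rad/s; BW = Δω/(2π) = 1.4e+04 Hz.

(a) f₀ = 2774 Hz  (b) Q = 0.1982  (c) BW = 1.4e+04 Hz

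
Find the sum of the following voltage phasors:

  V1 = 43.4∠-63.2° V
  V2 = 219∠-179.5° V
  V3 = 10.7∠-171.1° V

Step 1 — Convert each phasor to rectangular form:
  V1 = 43.4·(cos(-63.2°) + j·sin(-63.2°)) = 19.57 - j38.74 V
  V2 = 219·(cos(-179.5°) + j·sin(-179.5°)) = -219 - j1.911 V
  V3 = 10.7·(cos(-171.1°) + j·sin(-171.1°)) = -10.57 - j1.655 V
Step 2 — Sum components: V_total = -210 - j42.3 V.
Step 3 — Convert to polar: |V_total| = 214.2 V, ∠V_total = -168.6°.

V_total = 214.2∠-168.6° V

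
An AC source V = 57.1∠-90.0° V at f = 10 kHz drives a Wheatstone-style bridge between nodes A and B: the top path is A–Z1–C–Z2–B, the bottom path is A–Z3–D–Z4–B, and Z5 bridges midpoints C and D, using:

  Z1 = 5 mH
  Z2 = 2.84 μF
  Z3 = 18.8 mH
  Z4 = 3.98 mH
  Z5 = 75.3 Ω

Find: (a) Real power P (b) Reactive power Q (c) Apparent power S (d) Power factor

Step 1 — Angular frequency: ω = 2π·f = 2π·1e+04 = 6.283e+04 rad/s.
Step 2 — Component impedances:
  Z1: Z = jωL = j·6.283e+04·0.005 = 0 + j314.2 Ω
  Z2: Z = 1/(jωC) = -j/(ω·C) = 0 - j5.604 Ω
  Z3: Z = jωL = j·6.283e+04·0.0188 = 0 + j1181 Ω
  Z4: Z = jωL = j·6.283e+04·0.00398 = 0 + j250.1 Ω
  Z5: Z = R = 75.3 Ω
Step 3 — Bridge requires nodal analysis (the Z5 bridge couples midpoints C and D, so the two paths cannot be reduced to a simple series/parallel combination). Setting node B to ground and injecting 1 A at node A, the 3-node admittance system at A, C, D solves to V_A = Z_AB = 3.623 + j243.7 Ω = 243.8∠89.1° Ω.
Step 4 — Source phasor: V = 57.1∠-90.0° V = 0 - j57.1 V.
Step 5 — Current: I = V / Z = -0.2342 - j0.003482 A = 0.2343∠-179.1° A.
Step 6 — Complex power: S = V·I* = 0.1988 + j13.37 VA.
Step 7 — Real power: P = Re(S) = 0.1988 W.
Step 8 — Reactive power: Q = Im(S) = 13.37 VAR.
Step 9 — Apparent power: |S| = 13.38 VA.
Step 10 — Power factor: PF = P/|S| = 0.01486 (lagging).

(a) P = 0.1988 W  (b) Q = 13.37 VAR  (c) S = 13.38 VA  (d) PF = 0.01486 (lagging)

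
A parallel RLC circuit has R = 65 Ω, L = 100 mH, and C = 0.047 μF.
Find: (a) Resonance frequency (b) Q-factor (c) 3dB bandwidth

Step 1 — Resonance: ω₀ = 1/√(LC) = 1/√(0.1·4.7e-08) = 1.459e+04 rad/s.
Step 2 — f₀ = ω₀/(2π) = 2322 Hz.
Step 3 — Parallel Q: Q = R/(ω₀L) = 65/(1.459e+04·0.1) = 0.04456.
Step 4 — Bandwidth: Δω = ω₀/Q = 3.273e+05 rad/s; BW = Δω/(2π) = 5.21e+04 Hz.

(a) f₀ = 2322 Hz  (b) Q = 0.04456  (c) BW = 5.21e+04 Hz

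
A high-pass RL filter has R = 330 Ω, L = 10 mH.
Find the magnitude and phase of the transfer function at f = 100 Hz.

Step 1 — Angular frequency: ω = 2π·100 = 628.3 rad/s.
Step 2 — Transfer function: H(jω) = jωL/(R + jωL).
Step 3 — Numerator jωL = j·6.283; denominator R + jωL = 330 + j6.283.
Step 4 — H = 0.0003624 + j0.01903.
Step 5 — Magnitude: |H| = 0.01904 (-34.4 dB); phase: φ = 88.9°.

|H| = 0.01904 (-34.4 dB), φ = 88.9°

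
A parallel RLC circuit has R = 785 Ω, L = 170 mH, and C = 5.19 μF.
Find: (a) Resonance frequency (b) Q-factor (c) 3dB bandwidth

Step 1 — Resonance: ω₀ = 1/√(LC) = 1/√(0.17·5.19e-06) = 1065 rad/s.
Step 2 — f₀ = ω₀/(2π) = 169.4 Hz.
Step 3 — Parallel Q: Q = R/(ω₀L) = 785/(1065·0.17) = 4.337.
Step 4 — Bandwidth: Δω = ω₀/Q = 245.4 rad/s; BW = Δω/(2π) = 39.06 Hz.

(a) f₀ = 169.4 Hz  (b) Q = 4.337  (c) BW = 39.06 Hz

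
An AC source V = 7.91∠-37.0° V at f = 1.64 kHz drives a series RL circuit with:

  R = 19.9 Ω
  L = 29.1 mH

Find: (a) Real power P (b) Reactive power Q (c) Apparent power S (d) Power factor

Step 1 — Angular frequency: ω = 2π·f = 2π·1640 = 1.03e+04 rad/s.
Step 2 — Component impedances:
  R: Z = R = 19.9 Ω
  L: Z = jωL = j·1.03e+04·0.0291 = 0 + j299.9 Ω
Step 3 — Series combination: Z_total = R + L = 19.9 + j299.9 Ω = 300.5∠86.2° Ω.
Step 4 — Source phasor: V = 7.91∠-37.0° V = 6.317 - j4.76 V.
Step 5 — Current: I = V / Z = -0.01441 - j0.02202 A = 0.02632∠-123.2° A.
Step 6 — Complex power: S = V·I* = 0.01379 + j0.2077 VA.
Step 7 — Real power: P = Re(S) = 0.01379 W.
Step 8 — Reactive power: Q = Im(S) = 0.2077 VAR.
Step 9 — Apparent power: |S| = 0.2082 VA.
Step 10 — Power factor: PF = P/|S| = 0.06622 (lagging).

(a) P = 0.01379 W  (b) Q = 0.2077 VAR  (c) S = 0.2082 VA  (d) PF = 0.06622 (lagging)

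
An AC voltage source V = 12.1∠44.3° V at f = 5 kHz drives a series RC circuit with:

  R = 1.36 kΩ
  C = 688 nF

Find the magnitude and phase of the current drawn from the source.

Step 1 — Angular frequency: ω = 2π·f = 2π·5000 = 3.142e+04 rad/s.
Step 2 — Component impedances:
  R: Z = R = 1360 Ω
  C: Z = 1/(jωC) = -j/(ω·C) = 0 - j46.27 Ω
Step 3 — Series combination: Z_total = R + C = 1360 - j46.27 Ω = 1361∠-1.9° Ω.
Step 4 — Source phasor: V = 12.1∠44.3° V = 8.66 + j8.451 V.
Step 5 — Ohm's law: I = V / Z_total = (8.66 + j8.451) / (1360 - j46.27) = 0.006149 + j0.006423 A.
Step 6 — Convert to polar: |I| = 0.008892 A, ∠I = 46.2°.

I = 0.008892∠46.2° A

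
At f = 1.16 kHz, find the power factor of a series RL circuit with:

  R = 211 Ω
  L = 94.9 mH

Step 1 — Angular frequency: ω = 2π·f = 2π·1160 = 7288 rad/s.
Step 2 — Component impedances:
  R: Z = R = 211 Ω
  L: Z = jωL = j·7288·0.0949 = 0 + j691.7 Ω
Step 3 — Series combination: Z_total = R + L = 211 + j691.7 Ω = 723.1∠73.0° Ω.
Step 4 — Power factor: PF = cos(φ) = Re(Z)/|Z| = 211/723.1 = 0.2918.
Step 5 — Type: Im(Z) = 691.7 ⇒ lagging (phase φ = 73.0°).

PF = 0.2918 (lagging, φ = 73.0°)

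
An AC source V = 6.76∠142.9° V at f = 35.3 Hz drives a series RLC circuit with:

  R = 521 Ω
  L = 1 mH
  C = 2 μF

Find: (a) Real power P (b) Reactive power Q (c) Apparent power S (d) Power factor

Step 1 — Angular frequency: ω = 2π·f = 2π·35.3 = 221.8 rad/s.
Step 2 — Component impedances:
  R: Z = R = 521 Ω
  L: Z = jωL = j·221.8·0.001 = 0 + j0.2218 Ω
  C: Z = 1/(jωC) = -j/(ω·C) = 0 - j2254 Ω
Step 3 — Series combination: Z_total = R + L + C = 521 - j2254 Ω = 2314∠-77.0° Ω.
Step 4 — Source phasor: V = 6.76∠142.9° V = -5.392 + j4.078 V.
Step 5 — Current: I = V / Z = -0.002242 - j0.001874 A = 0.002922∠-140.1° A.
Step 6 — Complex power: S = V·I* = 0.004448 - j0.01924 VA.
Step 7 — Real power: P = Re(S) = 0.004448 W.
Step 8 — Reactive power: Q = Im(S) = -0.01924 VAR.
Step 9 — Apparent power: |S| = 0.01975 VA.
Step 10 — Power factor: PF = P/|S| = 0.2252 (leading).

(a) P = 0.004448 W  (b) Q = -0.01924 VAR  (c) S = 0.01975 VA  (d) PF = 0.2252 (leading)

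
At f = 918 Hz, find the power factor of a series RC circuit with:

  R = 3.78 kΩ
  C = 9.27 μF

Step 1 — Angular frequency: ω = 2π·f = 2π·918 = 5768 rad/s.
Step 2 — Component impedances:
  R: Z = R = 3780 Ω
  C: Z = 1/(jωC) = -j/(ω·C) = 0 - j18.7 Ω
Step 3 — Series combination: Z_total = R + C = 3780 - j18.7 Ω = 3780∠-0.3° Ω.
Step 4 — Power factor: PF = cos(φ) = Re(Z)/|Z| = 3780/3780 = 1.
Step 5 — Type: Im(Z) = -18.7 ⇒ leading (phase φ = -0.3°).

PF = 1 (leading, φ = -0.3°)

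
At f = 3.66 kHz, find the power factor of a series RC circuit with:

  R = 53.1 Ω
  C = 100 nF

Step 1 — Angular frequency: ω = 2π·f = 2π·3660 = 2.3e+04 rad/s.
Step 2 — Component impedances:
  R: Z = R = 53.1 Ω
  C: Z = 1/(jωC) = -j/(ω·C) = 0 - j434.8 Ω
Step 3 — Series combination: Z_total = R + C = 53.1 - j434.8 Ω = 438.1∠-83.0° Ω.
Step 4 — Power factor: PF = cos(φ) = Re(Z)/|Z| = 53.1/438.1 = 0.1212.
Step 5 — Type: Im(Z) = -434.8 ⇒ leading (phase φ = -83.0°).

PF = 0.1212 (leading, φ = -83.0°)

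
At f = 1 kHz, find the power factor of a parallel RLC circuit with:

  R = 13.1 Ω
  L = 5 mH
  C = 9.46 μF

Step 1 — Angular frequency: ω = 2π·f = 2π·1000 = 6283 rad/s.
Step 2 — Component impedances:
  R: Z = R = 13.1 Ω
  L: Z = jωL = j·6283·0.005 = 0 + j31.42 Ω
  C: Z = 1/(jωC) = -j/(ω·C) = 0 - j16.82 Ω
Step 3 — Parallel combination: 1/Z_total = 1/R + 1/L + 1/C; Z_total = 11.58 - j4.19 Ω = 12.32∠-19.9° Ω.
Step 4 — Power factor: PF = cos(φ) = Re(Z)/|Z| = 11.585/12.319 = 0.9404.
Step 5 — Type: Im(Z) = -4.19 ⇒ leading (phase φ = -19.9°).

PF = 0.9404 (leading, φ = -19.9°)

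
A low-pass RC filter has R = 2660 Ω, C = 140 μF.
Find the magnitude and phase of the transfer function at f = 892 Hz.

Step 1 — Angular frequency: ω = 2π·892 = 5605 rad/s.
Step 2 — Transfer function: H(jω) = 1/(1 + jωRC).
Step 3 — Denominator: 1 + jωRC = 1 + j·5605·2660·0.00014 = 1 + j2087.
Step 4 — H = 2.296e-07 - j0.0004791.
Step 5 — Magnitude: |H| = 0.0004791 (-66.4 dB); phase: φ = -90.0°.

|H| = 0.0004791 (-66.4 dB), φ = -90.0°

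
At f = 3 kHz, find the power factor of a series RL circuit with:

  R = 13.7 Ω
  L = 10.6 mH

Step 1 — Angular frequency: ω = 2π·f = 2π·3000 = 1.885e+04 rad/s.
Step 2 — Component impedances:
  R: Z = R = 13.7 Ω
  L: Z = jωL = j·1.885e+04·0.0106 = 0 + j199.8 Ω
Step 3 — Series combination: Z_total = R + L = 13.7 + j199.8 Ω = 200.3∠86.1° Ω.
Step 4 — Power factor: PF = cos(φ) = Re(Z)/|Z| = 13.7/200.27 = 0.06841.
Step 5 — Type: Im(Z) = 199.8 ⇒ lagging (phase φ = 86.1°).

PF = 0.06841 (lagging, φ = 86.1°)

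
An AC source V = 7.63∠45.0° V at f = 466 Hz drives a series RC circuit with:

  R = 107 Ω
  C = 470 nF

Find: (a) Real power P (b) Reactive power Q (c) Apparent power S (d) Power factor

Step 1 — Angular frequency: ω = 2π·f = 2π·466 = 2928 rad/s.
Step 2 — Component impedances:
  R: Z = R = 107 Ω
  C: Z = 1/(jωC) = -j/(ω·C) = 0 - j726.7 Ω
Step 3 — Series combination: Z_total = R + C = 107 - j726.7 Ω = 734.5∠-81.6° Ω.
Step 4 — Source phasor: V = 7.63∠45.0° V = 5.395 + j5.395 V.
Step 5 — Current: I = V / Z = -0.006197 + j0.008337 A = 0.01039∠126.6° A.
Step 6 — Complex power: S = V·I* = 0.01155 - j0.07841 VA.
Step 7 — Real power: P = Re(S) = 0.01155 W.
Step 8 — Reactive power: Q = Im(S) = -0.07841 VAR.
Step 9 — Apparent power: |S| = 0.07926 VA.
Step 10 — Power factor: PF = P/|S| = 0.1457 (leading).

(a) P = 0.01155 W  (b) Q = -0.07841 VAR  (c) S = 0.07926 VA  (d) PF = 0.1457 (leading)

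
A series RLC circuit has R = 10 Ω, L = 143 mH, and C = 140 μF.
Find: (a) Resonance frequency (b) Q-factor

Step 1 — Resonance condition Im(Z)=0 gives ω₀ = 1/√(LC).
Step 2 — ω₀ = 1/√(0.143·0.00014) = 223.5 rad/s.
Step 3 — f₀ = ω₀/(2π) = 35.57 Hz.
Step 4 — Series Q: Q = ω₀L/R = 223.5·0.143/10 = 3.196.

(a) f₀ = 35.57 Hz  (b) Q = 3.196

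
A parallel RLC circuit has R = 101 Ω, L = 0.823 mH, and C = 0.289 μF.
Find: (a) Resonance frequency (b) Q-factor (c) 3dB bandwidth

Step 1 — Resonance: ω₀ = 1/√(LC) = 1/√(0.000823·2.89e-07) = 6.484e+04 rad/s.
Step 2 — f₀ = ω₀/(2π) = 1.032e+04 Hz.
Step 3 — Parallel Q: Q = R/(ω₀L) = 101/(6.484e+04·0.000823) = 1.893.
Step 4 — Bandwidth: Δω = ω₀/Q = 3.426e+04 rad/s; BW = Δω/(2π) = 5453 Hz.

(a) f₀ = 1.032e+04 Hz  (b) Q = 1.893  (c) BW = 5453 Hz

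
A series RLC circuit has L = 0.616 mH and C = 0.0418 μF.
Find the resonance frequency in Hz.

Step 1 — Resonance condition Im(Z)=0 gives ω₀ = 1/√(LC).
Step 2 — ω₀ = 1/√(0.000616·4.18e-08) = 1.971e+05 rad/s.
Step 3 — f₀ = ω₀/(2π) = 3.136e+04 Hz.

f₀ = 3.136e+04 Hz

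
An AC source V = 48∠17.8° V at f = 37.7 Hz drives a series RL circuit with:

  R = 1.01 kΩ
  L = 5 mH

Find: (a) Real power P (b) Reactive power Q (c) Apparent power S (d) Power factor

Step 1 — Angular frequency: ω = 2π·f = 2π·37.7 = 236.9 rad/s.
Step 2 — Component impedances:
  R: Z = R = 1010 Ω
  L: Z = jωL = j·236.9·0.005 = 0 + j1.184 Ω
Step 3 — Series combination: Z_total = R + L = 1010 + j1.184 Ω = 1010∠0.1° Ω.
Step 4 — Source phasor: V = 48∠17.8° V = 45.7 + j14.67 V.
Step 5 — Current: I = V / Z = 0.04527 + j0.01448 A = 0.04752∠17.7° A.
Step 6 — Complex power: S = V·I* = 2.281 + j0.002675 VA.
Step 7 — Real power: P = Re(S) = 2.281 W.
Step 8 — Reactive power: Q = Im(S) = 0.002675 VAR.
Step 9 — Apparent power: |S| = 2.281 VA.
Step 10 — Power factor: PF = P/|S| = 1 (lagging).

(a) P = 2.281 W  (b) Q = 0.002675 VAR  (c) S = 2.281 VA  (d) PF = 1 (lagging)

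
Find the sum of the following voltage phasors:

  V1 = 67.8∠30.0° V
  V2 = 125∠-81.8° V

Step 1 — Convert each phasor to rectangular form:
  V1 = 67.8·(cos(30.0°) + j·sin(30.0°)) = 58.72 + j33.9 V
  V2 = 125·(cos(-81.8°) + j·sin(-81.8°)) = 17.83 - j123.7 V
Step 2 — Sum components: V_total = 76.55 - j89.82 V.
Step 3 — Convert to polar: |V_total| = 118 V, ∠V_total = -49.6°.

V_total = 118∠-49.6° V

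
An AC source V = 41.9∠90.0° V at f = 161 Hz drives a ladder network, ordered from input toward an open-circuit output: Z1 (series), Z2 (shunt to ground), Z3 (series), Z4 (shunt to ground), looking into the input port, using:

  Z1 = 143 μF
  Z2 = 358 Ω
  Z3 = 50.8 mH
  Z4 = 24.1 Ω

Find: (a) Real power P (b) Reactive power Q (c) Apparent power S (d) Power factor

Step 1 — Angular frequency: ω = 2π·f = 2π·161 = 1012 rad/s.
Step 2 — Component impedances:
  Z1: Z = 1/(jωC) = -j/(ω·C) = 0 - j6.913 Ω
  Z2: Z = R = 358 Ω
  Z3: Z = jωL = j·1012·0.0508 = 0 + j51.39 Ω
  Z4: Z = R = 24.1 Ω
Step 3 — Ladder network (open output): work backward from the far end, alternating series and parallel combinations. Z_in = 28.54 + j37.4 Ω = 47.04∠52.7° Ω.
Step 4 — Source phasor: V = 41.9∠90.0° V = 0 + j41.9 V.
Step 5 — Current: I = V / Z = 0.7081 + j0.5404 A = 0.8907∠37.3° A.
Step 6 — Complex power: S = V·I* = 22.64 + j29.67 VA.
Step 7 — Real power: P = Re(S) = 22.64 W.
Step 8 — Reactive power: Q = Im(S) = 29.67 VAR.
Step 9 — Apparent power: |S| = 37.32 VA.
Step 10 — Power factor: PF = P/|S| = 0.6067 (lagging).

(a) P = 22.64 W  (b) Q = 29.67 VAR  (c) S = 37.32 VA  (d) PF = 0.6067 (lagging)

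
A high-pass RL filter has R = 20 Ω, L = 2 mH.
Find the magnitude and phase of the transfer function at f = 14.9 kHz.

Step 1 — Angular frequency: ω = 2π·1.49e+04 = 9.362e+04 rad/s.
Step 2 — Transfer function: H(jω) = jωL/(R + jωL).
Step 3 — Numerator jωL = j·187.2; denominator R + jωL = 20 + j187.2.
Step 4 — H = 0.9887 + j0.1056.
Step 5 — Magnitude: |H| = 0.9943 (-0.0 dB); phase: φ = 6.1°.

|H| = 0.9943 (-0.0 dB), φ = 6.1°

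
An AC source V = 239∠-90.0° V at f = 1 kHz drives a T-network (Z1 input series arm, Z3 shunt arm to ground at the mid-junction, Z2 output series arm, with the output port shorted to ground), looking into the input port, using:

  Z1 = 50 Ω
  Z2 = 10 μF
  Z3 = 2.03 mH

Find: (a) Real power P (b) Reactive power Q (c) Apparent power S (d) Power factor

Step 1 — Angular frequency: ω = 2π·f = 2π·1000 = 6283 rad/s.
Step 2 — Component impedances:
  Z1: Z = R = 50 Ω
  Z2: Z = 1/(jωC) = -j/(ω·C) = 0 - j15.92 Ω
  Z3: Z = jωL = j·6283·0.00203 = 0 + j12.75 Ω
Step 3 — With the output port shorted to ground, the output series arm Z2 runs from the junction to ground; the shunt arm Z3 also runs from the junction to ground. They appear in parallel: Z3 || Z2 = 0 + j64.23 Ω.
Step 4 — Series with input arm Z1: Z_in = Z1 + (Z3 || Z2) = 50 + j64.23 Ω = 81.4∠52.1° Ω.
Step 5 — Source phasor: V = 239∠-90.0° V = 0 - j239 V.
Step 6 — Current: I = V / Z = -2.317 - j1.804 A = 2.936∠-142.1° A.
Step 7 — Complex power: S = V·I* = 431.1 + j553.8 VA.
Step 8 — Real power: P = Re(S) = 431.1 W.
Step 9 — Reactive power: Q = Im(S) = 553.8 VAR.
Step 10 — Apparent power: |S| = 701.8 VA.
Step 11 — Power factor: PF = P/|S| = 0.6143 (lagging).

(a) P = 431.1 W  (b) Q = 553.8 VAR  (c) S = 701.8 VA  (d) PF = 0.6143 (lagging)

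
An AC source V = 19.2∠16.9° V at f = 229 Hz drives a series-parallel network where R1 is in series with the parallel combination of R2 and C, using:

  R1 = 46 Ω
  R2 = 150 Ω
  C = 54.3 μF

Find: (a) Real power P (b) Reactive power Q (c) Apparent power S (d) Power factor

Step 1 — Angular frequency: ω = 2π·f = 2π·229 = 1439 rad/s.
Step 2 — Component impedances:
  R1: Z = R = 46 Ω
  R2: Z = R = 150 Ω
  C: Z = 1/(jωC) = -j/(ω·C) = 0 - j12.8 Ω
Step 3 — Parallel branch: R2 || C = 1/(1/R2 + 1/C) = 1.084 - j12.71 Ω.
Step 4 — Series with R1: Z_total = R1 + (R2 || C) = 47.08 - j12.71 Ω = 48.77∠-15.1° Ω.
Step 5 — Source phasor: V = 19.2∠16.9° V = 18.37 + j5.581 V.
Step 6 — Current: I = V / Z = 0.3339 + j0.2086 A = 0.3937∠32.0° A.
Step 7 — Complex power: S = V·I* = 7.298 - j1.969 VA.
Step 8 — Real power: P = Re(S) = 7.298 W.
Step 9 — Reactive power: Q = Im(S) = -1.969 VAR.
Step 10 — Apparent power: |S| = 7.559 VA.
Step 11 — Power factor: PF = P/|S| = 0.9655 (leading).

(a) P = 7.298 W  (b) Q = -1.969 VAR  (c) S = 7.559 VA  (d) PF = 0.9655 (leading)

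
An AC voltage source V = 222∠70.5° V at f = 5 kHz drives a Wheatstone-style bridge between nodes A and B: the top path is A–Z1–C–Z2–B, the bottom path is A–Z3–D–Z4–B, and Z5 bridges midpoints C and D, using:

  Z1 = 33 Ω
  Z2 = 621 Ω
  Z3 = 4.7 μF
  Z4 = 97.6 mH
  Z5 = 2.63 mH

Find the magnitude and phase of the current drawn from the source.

Step 1 — Angular frequency: ω = 2π·f = 2π·5000 = 3.142e+04 rad/s.
Step 2 — Component impedances:
  Z1: Z = R = 33 Ω
  Z2: Z = R = 621 Ω
  Z3: Z = 1/(jωC) = -j/(ω·C) = 0 - j6.773 Ω
  Z4: Z = jωL = j·3.142e+04·0.0976 = 0 + j3066 Ω
  Z5: Z = jωL = j·3.142e+04·0.00263 = 0 + j82.62 Ω
Step 3 — Bridge requires nodal analysis (the Z5 bridge couples midpoints C and D, so the two paths cannot be reduced to a simple series/parallel combination). Setting node B to ground and injecting 1 A at node A, the 3-node admittance system at A, C, D solves to V_A = Z_AB = 615.3 + j142.9 Ω = 631.7∠13.1° Ω.
Step 4 — Source phasor: V = 222∠70.5° V = 74.11 + j209.3 V.
Step 5 — Ohm's law: I = V / Z_total = (74.11 + j209.3) / (615.3 + j142.9) = 0.1892 + j0.2961 A.
Step 6 — Convert to polar: |I| = 0.3514 A, ∠I = 57.4°.

I = 0.3514∠57.4° A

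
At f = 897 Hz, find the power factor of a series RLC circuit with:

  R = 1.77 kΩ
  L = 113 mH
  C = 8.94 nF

Step 1 — Angular frequency: ω = 2π·f = 2π·897 = 5636 rad/s.
Step 2 — Component impedances:
  R: Z = R = 1770 Ω
  L: Z = jωL = j·5636·0.113 = 0 + j636.9 Ω
  C: Z = 1/(jωC) = -j/(ω·C) = 0 - j1.985e+04 Ω
Step 3 — Series combination: Z_total = R + L + C = 1770 - j1.921e+04 Ω = 1.929e+04∠-84.7° Ω.
Step 4 — Power factor: PF = cos(φ) = Re(Z)/|Z| = 1770/19291 = 0.09175.
Step 5 — Type: Im(Z) = -1.921e+04 ⇒ leading (phase φ = -84.7°).

PF = 0.09175 (leading, φ = -84.7°)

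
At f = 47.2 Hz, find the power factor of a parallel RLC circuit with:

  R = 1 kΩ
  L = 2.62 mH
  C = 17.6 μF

Step 1 — Angular frequency: ω = 2π·f = 2π·47.2 = 296.6 rad/s.
Step 2 — Component impedances:
  R: Z = R = 1000 Ω
  L: Z = jωL = j·296.6·0.00262 = 0 + j0.777 Ω
  C: Z = 1/(jωC) = -j/(ω·C) = 0 - j191.6 Ω
Step 3 — Parallel combination: 1/Z_total = 1/R + 1/L + 1/C; Z_total = 0.0006087 + j0.7802 Ω = 0.7802∠90.0° Ω.
Step 4 — Power factor: PF = cos(φ) = Re(Z)/|Z| = 0.0006087/0.7802 = 0.0007802.
Step 5 — Type: Im(Z) = 0.7802 ⇒ lagging (phase φ = 90.0°).

PF = 0.0007802 (lagging, φ = 90.0°)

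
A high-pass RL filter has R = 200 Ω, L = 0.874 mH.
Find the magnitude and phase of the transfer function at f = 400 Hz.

Step 1 — Angular frequency: ω = 2π·400 = 2513 rad/s.
Step 2 — Transfer function: H(jω) = jωL/(R + jωL).
Step 3 — Numerator jωL = j·2.197; denominator R + jωL = 200 + j2.197.
Step 4 — H = 0.0001206 + j0.01098.
Step 5 — Magnitude: |H| = 0.01098 (-39.2 dB); phase: φ = 89.4°.

|H| = 0.01098 (-39.2 dB), φ = 89.4°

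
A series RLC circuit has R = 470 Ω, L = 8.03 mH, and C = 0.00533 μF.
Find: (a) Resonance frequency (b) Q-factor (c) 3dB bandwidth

Step 1 — Resonance: ω₀ = 1/√(LC) = 1/√(0.00803·5.33e-09) = 1.529e+05 rad/s.
Step 2 — f₀ = ω₀/(2π) = 2.433e+04 Hz.
Step 3 — Series Q: Q = ω₀L/R = 1.529e+05·0.00803/470 = 2.612.
Step 4 — Bandwidth: Δω = ω₀/Q = 5.853e+04 rad/s; BW = Δω/(2π) = 9315 Hz.

(a) f₀ = 2.433e+04 Hz  (b) Q = 2.612  (c) BW = 9315 Hz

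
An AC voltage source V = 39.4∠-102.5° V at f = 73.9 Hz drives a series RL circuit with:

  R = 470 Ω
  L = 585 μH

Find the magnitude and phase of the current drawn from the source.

Step 1 — Angular frequency: ω = 2π·f = 2π·73.9 = 464.3 rad/s.
Step 2 — Component impedances:
  R: Z = R = 470 Ω
  L: Z = jωL = j·464.3·0.000585 = 0 + j0.2716 Ω
Step 3 — Series combination: Z_total = R + L = 470 + j0.2716 Ω = 470∠0.0° Ω.
Step 4 — Source phasor: V = 39.4∠-102.5° V = -8.528 - j38.47 V.
Step 5 — Ohm's law: I = V / Z_total = (-8.528 - j38.47) / (470 + j0.2716) = -0.01819 - j0.08183 A.
Step 6 — Convert to polar: |I| = 0.08383 A, ∠I = -102.5°.

I = 0.08383∠-102.5° A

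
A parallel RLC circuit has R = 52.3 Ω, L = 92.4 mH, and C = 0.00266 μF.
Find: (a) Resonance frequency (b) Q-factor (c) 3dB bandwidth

Step 1 — Resonance: ω₀ = 1/√(LC) = 1/√(0.0924·2.66e-09) = 6.379e+04 rad/s.
Step 2 — f₀ = ω₀/(2π) = 1.015e+04 Hz.
Step 3 — Parallel Q: Q = R/(ω₀L) = 52.3/(6.379e+04·0.0924) = 0.008874.
Step 4 — Bandwidth: Δω = ω₀/Q = 7.188e+06 rad/s; BW = Δω/(2π) = 1.144e+06 Hz.

(a) f₀ = 1.015e+04 Hz  (b) Q = 0.008874  (c) BW = 1.144e+06 Hz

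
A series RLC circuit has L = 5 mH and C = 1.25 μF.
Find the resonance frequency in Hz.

Step 1 — Resonance condition Im(Z)=0 gives ω₀ = 1/√(LC).
Step 2 — ω₀ = 1/√(0.005·1.25e-06) = 1.265e+04 rad/s.
Step 3 — f₀ = ω₀/(2π) = 2013 Hz.

f₀ = 2013 Hz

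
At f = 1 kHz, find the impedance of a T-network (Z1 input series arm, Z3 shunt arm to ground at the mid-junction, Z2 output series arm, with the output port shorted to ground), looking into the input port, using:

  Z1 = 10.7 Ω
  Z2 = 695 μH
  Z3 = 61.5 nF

Step 1 — Angular frequency: ω = 2π·f = 2π·1000 = 6283 rad/s.
Step 2 — Component impedances:
  Z1: Z = R = 10.7 Ω
  Z2: Z = jωL = j·6283·0.000695 = 0 + j4.367 Ω
  Z3: Z = 1/(jωC) = -j/(ω·C) = 0 - j2588 Ω
Step 3 — With the output port shorted to ground, the output series arm Z2 runs from the junction to ground; the shunt arm Z3 also runs from the junction to ground. They appear in parallel: Z3 || Z2 = 0 + j4.374 Ω.
Step 4 — Series with input arm Z1: Z_in = Z1 + (Z3 || Z2) = 10.7 + j4.374 Ω = 11.56∠22.2° Ω.

Z = 10.7 + j4.374 Ω = 11.56∠22.2° Ω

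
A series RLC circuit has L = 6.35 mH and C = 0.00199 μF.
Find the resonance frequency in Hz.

Step 1 — Resonance condition Im(Z)=0 gives ω₀ = 1/√(LC).
Step 2 — ω₀ = 1/√(0.00635·1.99e-09) = 2.813e+05 rad/s.
Step 3 — f₀ = ω₀/(2π) = 4.477e+04 Hz.

f₀ = 4.477e+04 Hz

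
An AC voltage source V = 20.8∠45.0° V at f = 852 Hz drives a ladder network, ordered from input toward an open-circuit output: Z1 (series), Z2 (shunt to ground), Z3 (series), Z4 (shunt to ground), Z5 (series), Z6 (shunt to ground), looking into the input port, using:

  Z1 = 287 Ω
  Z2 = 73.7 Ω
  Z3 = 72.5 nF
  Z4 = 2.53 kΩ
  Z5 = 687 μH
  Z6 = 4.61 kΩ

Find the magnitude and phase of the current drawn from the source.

Step 1 — Angular frequency: ω = 2π·f = 2π·852 = 5353 rad/s.
Step 2 — Component impedances:
  Z1: Z = R = 287 Ω
  Z2: Z = R = 73.7 Ω
  Z3: Z = 1/(jωC) = -j/(ω·C) = 0 - j2577 Ω
  Z4: Z = R = 2530 Ω
  Z5: Z = jωL = j·5353·0.000687 = 0 + j3.678 Ω
  Z6: Z = R = 4610 Ω
Step 3 — Ladder network (open output): work backward from the far end, alternating series and parallel combinations. Z_in = 359.7 - j1.465 Ω = 359.7∠-0.2° Ω.
Step 4 — Source phasor: V = 20.8∠45.0° V = 14.71 + j14.71 V.
Step 5 — Ohm's law: I = V / Z_total = (14.71 + j14.71) / (359.7 - j1.465) = 0.04072 + j0.04105 A.
Step 6 — Convert to polar: |I| = 0.05782 A, ∠I = 45.2°.

I = 0.05782∠45.2° A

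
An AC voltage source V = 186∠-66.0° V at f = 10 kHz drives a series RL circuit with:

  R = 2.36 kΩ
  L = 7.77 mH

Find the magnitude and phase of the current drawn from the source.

Step 1 — Angular frequency: ω = 2π·f = 2π·1e+04 = 6.283e+04 rad/s.
Step 2 — Component impedances:
  R: Z = R = 2360 Ω
  L: Z = jωL = j·6.283e+04·0.00777 = 0 + j488.2 Ω
Step 3 — Series combination: Z_total = R + L = 2360 + j488.2 Ω = 2410∠11.7° Ω.
Step 4 — Source phasor: V = 186∠-66.0° V = 75.65 - j169.9 V.
Step 5 — Ohm's law: I = V / Z_total = (75.65 - j169.9) / (2360 + j488.2) = 0.01646 - j0.0754 A.
Step 6 — Convert to polar: |I| = 0.07718 A, ∠I = -77.7°.

I = 0.07718∠-77.7° A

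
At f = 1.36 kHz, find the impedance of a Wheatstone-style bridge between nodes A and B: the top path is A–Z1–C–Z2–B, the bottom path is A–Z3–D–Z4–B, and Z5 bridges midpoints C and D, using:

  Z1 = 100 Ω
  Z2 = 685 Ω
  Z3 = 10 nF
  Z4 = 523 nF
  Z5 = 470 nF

Step 1 — Angular frequency: ω = 2π·f = 2π·1360 = 8545 rad/s.
Step 2 — Component impedances:
  Z1: Z = R = 100 Ω
  Z2: Z = R = 685 Ω
  Z3: Z = 1/(jωC) = -j/(ω·C) = 0 - j1.17e+04 Ω
  Z4: Z = 1/(jωC) = -j/(ω·C) = 0 - j223.8 Ω
  Z5: Z = 1/(jωC) = -j/(ω·C) = 0 - j249 Ω
Step 3 — Bridge requires nodal analysis (the Z5 bridge couples midpoints C and D, so the two paths cannot be reduced to a simple series/parallel combination). Setting node B to ground and injecting 1 A at node A, the 3-node admittance system at A, C, D solves to V_A = Z_AB = 314.9 - j321.7 Ω = 450.1∠-45.6° Ω.

Z = 314.9 - j321.7 Ω = 450.1∠-45.6° Ω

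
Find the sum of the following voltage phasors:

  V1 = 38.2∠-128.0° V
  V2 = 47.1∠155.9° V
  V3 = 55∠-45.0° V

Step 1 — Convert each phasor to rectangular form:
  V1 = 38.2·(cos(-128.0°) + j·sin(-128.0°)) = -23.52 - j30.1 V
  V2 = 47.1·(cos(155.9°) + j·sin(155.9°)) = -42.99 + j19.23 V
  V3 = 55·(cos(-45.0°) + j·sin(-45.0°)) = 38.89 - j38.89 V
Step 2 — Sum components: V_total = -27.62 - j49.76 V.
Step 3 — Convert to polar: |V_total| = 56.91 V, ∠V_total = -119.0°.

V_total = 56.91∠-119.0° V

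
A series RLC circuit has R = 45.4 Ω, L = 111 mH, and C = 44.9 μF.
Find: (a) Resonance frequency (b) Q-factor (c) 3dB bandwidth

Step 1 — Resonance: ω₀ = 1/√(LC) = 1/√(0.111·4.49e-05) = 447.9 rad/s.
Step 2 — f₀ = ω₀/(2π) = 71.29 Hz.
Step 3 — Series Q: Q = ω₀L/R = 447.9·0.111/45.4 = 1.095.
Step 4 — Bandwidth: Δω = ω₀/Q = 409 rad/s; BW = Δω/(2π) = 65.1 Hz.

(a) f₀ = 71.29 Hz  (b) Q = 1.095  (c) BW = 65.1 Hz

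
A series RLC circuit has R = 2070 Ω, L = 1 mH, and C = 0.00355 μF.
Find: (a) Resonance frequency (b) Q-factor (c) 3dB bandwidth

Step 1 — Resonance: ω₀ = 1/√(LC) = 1/√(0.001·3.55e-09) = 5.307e+05 rad/s.
Step 2 — f₀ = ω₀/(2π) = 8.447e+04 Hz.
Step 3 — Series Q: Q = ω₀L/R = 5.307e+05·0.001/2070 = 0.2564.
Step 4 — Bandwidth: Δω = ω₀/Q = 2.07e+06 rad/s; BW = Δω/(2π) = 3.295e+05 Hz.

(a) f₀ = 8.447e+04 Hz  (b) Q = 0.2564  (c) BW = 3.295e+05 Hz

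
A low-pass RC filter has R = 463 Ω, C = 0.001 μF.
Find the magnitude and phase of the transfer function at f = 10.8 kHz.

Step 1 — Angular frequency: ω = 2π·1.08e+04 = 6.786e+04 rad/s.
Step 2 — Transfer function: H(jω) = 1/(1 + jωRC).
Step 3 — Denominator: 1 + jωRC = 1 + j·6.786e+04·463·1e-09 = 1 + j0.03142.
Step 4 — H = 0.999 - j0.03139.
Step 5 — Magnitude: |H| = 0.9995 (-0.0 dB); phase: φ = -1.8°.

|H| = 0.9995 (-0.0 dB), φ = -1.8°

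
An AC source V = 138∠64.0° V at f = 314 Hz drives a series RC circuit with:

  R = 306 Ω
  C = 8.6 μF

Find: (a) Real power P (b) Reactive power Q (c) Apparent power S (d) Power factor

Step 1 — Angular frequency: ω = 2π·f = 2π·314 = 1973 rad/s.
Step 2 — Component impedances:
  R: Z = R = 306 Ω
  C: Z = 1/(jωC) = -j/(ω·C) = 0 - j58.94 Ω
Step 3 — Series combination: Z_total = R + C = 306 - j58.94 Ω = 311.6∠-10.9° Ω.
Step 4 — Source phasor: V = 138∠64.0° V = 60.5 + j124 V.
Step 5 — Current: I = V / Z = 0.1153 + j0.4276 A = 0.4428∠74.9° A.
Step 6 — Complex power: S = V·I* = 60.01 - j11.56 VA.
Step 7 — Real power: P = Re(S) = 60.01 W.
Step 8 — Reactive power: Q = Im(S) = -11.56 VAR.
Step 9 — Apparent power: |S| = 61.11 VA.
Step 10 — Power factor: PF = P/|S| = 0.982 (leading).

(a) P = 60.01 W  (b) Q = -11.56 VAR  (c) S = 61.11 VA  (d) PF = 0.982 (leading)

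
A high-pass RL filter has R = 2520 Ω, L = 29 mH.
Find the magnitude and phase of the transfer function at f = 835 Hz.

Step 1 — Angular frequency: ω = 2π·835 = 5246 rad/s.
Step 2 — Transfer function: H(jω) = jωL/(R + jωL).
Step 3 — Numerator jωL = j·152.1; denominator R + jωL = 2520 + j152.1.
Step 4 — H = 0.003632 + j0.06016.
Step 5 — Magnitude: |H| = 0.06027 (-24.4 dB); phase: φ = 86.5°.

|H| = 0.06027 (-24.4 dB), φ = 86.5°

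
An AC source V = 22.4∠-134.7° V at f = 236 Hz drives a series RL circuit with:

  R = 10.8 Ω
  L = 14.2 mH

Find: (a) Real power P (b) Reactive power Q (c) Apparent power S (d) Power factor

Step 1 — Angular frequency: ω = 2π·f = 2π·236 = 1483 rad/s.
Step 2 — Component impedances:
  R: Z = R = 10.8 Ω
  L: Z = jωL = j·1483·0.0142 = 0 + j21.06 Ω
Step 3 — Series combination: Z_total = R + L = 10.8 + j21.06 Ω = 23.66∠62.8° Ω.
Step 4 — Source phasor: V = 22.4∠-134.7° V = -15.76 - j15.92 V.
Step 5 — Current: I = V / Z = -0.9025 + j0.2854 A = 0.9466∠162.5° A.
Step 6 — Complex power: S = V·I* = 9.677 + j18.87 VA.
Step 7 — Real power: P = Re(S) = 9.677 W.
Step 8 — Reactive power: Q = Im(S) = 18.87 VAR.
Step 9 — Apparent power: |S| = 21.2 VA.
Step 10 — Power factor: PF = P/|S| = 0.4564 (lagging).

(a) P = 9.677 W  (b) Q = 18.87 VAR  (c) S = 21.2 VA  (d) PF = 0.4564 (lagging)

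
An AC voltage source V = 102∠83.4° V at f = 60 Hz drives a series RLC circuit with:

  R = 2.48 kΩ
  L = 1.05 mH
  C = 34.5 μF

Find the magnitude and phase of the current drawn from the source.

Step 1 — Angular frequency: ω = 2π·f = 2π·60 = 377 rad/s.
Step 2 — Component impedances:
  R: Z = R = 2480 Ω
  L: Z = jωL = j·377·0.00105 = 0 + j0.3958 Ω
  C: Z = 1/(jωC) = -j/(ω·C) = 0 - j76.89 Ω
Step 3 — Series combination: Z_total = R + L + C = 2480 - j76.49 Ω = 2481∠-1.8° Ω.
Step 4 — Source phasor: V = 102∠83.4° V = 11.72 + j101.3 V.
Step 5 — Ohm's law: I = V / Z_total = (11.72 + j101.3) / (2480 - j76.49) = 0.003464 + j0.04096 A.
Step 6 — Convert to polar: |I| = 0.04111 A, ∠I = 85.2°.

I = 0.04111∠85.2° A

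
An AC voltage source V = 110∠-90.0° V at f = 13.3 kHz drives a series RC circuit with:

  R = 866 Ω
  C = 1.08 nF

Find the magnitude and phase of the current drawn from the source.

Step 1 — Angular frequency: ω = 2π·f = 2π·1.33e+04 = 8.357e+04 rad/s.
Step 2 — Component impedances:
  R: Z = R = 866 Ω
  C: Z = 1/(jωC) = -j/(ω·C) = 0 - j1.108e+04 Ω
Step 3 — Series combination: Z_total = R + C = 866 - j1.108e+04 Ω = 1.111e+04∠-85.5° Ω.
Step 4 — Source phasor: V = 110∠-90.0° V = 0 - j110 V.
Step 5 — Ohm's law: I = V / Z_total = (0 - j110) / (866 - j1.108e+04) = 0.009867 - j0.0007712 A.
Step 6 — Convert to polar: |I| = 0.009897 A, ∠I = -4.5°.

I = 0.009897∠-4.5° A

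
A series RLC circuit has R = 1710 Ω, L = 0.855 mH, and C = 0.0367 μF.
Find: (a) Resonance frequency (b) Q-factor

Step 1 — Resonance condition Im(Z)=0 gives ω₀ = 1/√(LC).
Step 2 — ω₀ = 1/√(0.000855·3.67e-08) = 1.785e+05 rad/s.
Step 3 — f₀ = ω₀/(2π) = 2.841e+04 Hz.
Step 4 — Series Q: Q = ω₀L/R = 1.785e+05·0.000855/1710 = 0.08926.

(a) f₀ = 2.841e+04 Hz  (b) Q = 0.08926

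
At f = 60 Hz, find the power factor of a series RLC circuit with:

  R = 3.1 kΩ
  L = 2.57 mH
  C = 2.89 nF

Step 1 — Angular frequency: ω = 2π·f = 2π·60 = 377 rad/s.
Step 2 — Component impedances:
  R: Z = R = 3100 Ω
  L: Z = jωL = j·377·0.00257 = 0 + j0.9689 Ω
  C: Z = 1/(jωC) = -j/(ω·C) = 0 - j9.178e+05 Ω
Step 3 — Series combination: Z_total = R + L + C = 3100 - j9.178e+05 Ω = 9.179e+05∠-89.8° Ω.
Step 4 — Power factor: PF = cos(φ) = Re(Z)/|Z| = 3100/9.179e+05 = 0.003377.
Step 5 — Type: Im(Z) = -9.178e+05 ⇒ leading (phase φ = -89.8°).

PF = 0.003377 (leading, φ = -89.8°)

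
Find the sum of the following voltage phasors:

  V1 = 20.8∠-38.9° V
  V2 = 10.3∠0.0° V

Step 1 — Convert each phasor to rectangular form:
  V1 = 20.8·(cos(-38.9°) + j·sin(-38.9°)) = 16.19 - j13.06 V
  V2 = 10.3·(cos(0.0°) + j·sin(0.0°)) = 10.3 V
Step 2 — Sum components: V_total = 26.49 - j13.06 V.
Step 3 — Convert to polar: |V_total| = 29.53 V, ∠V_total = -26.2°.

V_total = 29.53∠-26.2° V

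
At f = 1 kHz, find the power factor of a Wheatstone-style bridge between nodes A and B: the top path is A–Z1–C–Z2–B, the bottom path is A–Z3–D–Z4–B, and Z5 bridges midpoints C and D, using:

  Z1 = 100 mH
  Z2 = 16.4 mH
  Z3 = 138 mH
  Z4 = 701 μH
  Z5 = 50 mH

Step 1 — Angular frequency: ω = 2π·f = 2π·1000 = 6283 rad/s.
Step 2 — Component impedances:
  Z1: Z = jωL = j·6283·0.1 = 0 + j628.3 Ω
  Z2: Z = jωL = j·6283·0.0164 = 0 + j103 Ω
  Z3: Z = jωL = j·6283·0.138 = 0 + j867.1 Ω
  Z4: Z = jωL = j·6283·0.000701 = 0 + j4.405 Ω
  Z5: Z = jωL = j·6283·0.05 = 0 + j314.2 Ω
Step 3 — Bridge requires nodal analysis (the Z5 bridge couples midpoints C and D, so the two paths cannot be reduced to a simple series/parallel combination). Setting node B to ground and injecting 1 A at node A, the 3-node admittance system at A, C, D solves to V_A = Z_AB = 0 + j390.6 Ω = 390.6∠90.0° Ω.
Step 4 — Power factor: PF = cos(φ) = Re(Z)/|Z| = 0/390.6 = 0.
Step 5 — Type: Im(Z) = 390.6 ⇒ lagging (phase φ = 90.0°).

PF = 0 (lagging, φ = 90.0°)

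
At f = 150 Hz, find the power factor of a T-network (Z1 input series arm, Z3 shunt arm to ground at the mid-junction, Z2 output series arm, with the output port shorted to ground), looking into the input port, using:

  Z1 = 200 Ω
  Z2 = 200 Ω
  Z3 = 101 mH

Step 1 — Angular frequency: ω = 2π·f = 2π·150 = 942.5 rad/s.
Step 2 — Component impedances:
  Z1: Z = R = 200 Ω
  Z2: Z = R = 200 Ω
  Z3: Z = jωL = j·942.5·0.101 = 0 + j95.19 Ω
Step 3 — With the output port shorted to ground, the output series arm Z2 runs from the junction to ground; the shunt arm Z3 also runs from the junction to ground. They appear in parallel: Z3 || Z2 = 36.94 + j77.61 Ω.
Step 4 — Series with input arm Z1: Z_in = Z1 + (Z3 || Z2) = 236.9 + j77.61 Ω = 249.3∠18.1° Ω.
Step 5 — Power factor: PF = cos(φ) = Re(Z)/|Z| = 236.9/249.3 = 0.9503.
Step 6 — Type: Im(Z) = 77.61 ⇒ lagging (phase φ = 18.1°).

PF = 0.9503 (lagging, φ = 18.1°)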